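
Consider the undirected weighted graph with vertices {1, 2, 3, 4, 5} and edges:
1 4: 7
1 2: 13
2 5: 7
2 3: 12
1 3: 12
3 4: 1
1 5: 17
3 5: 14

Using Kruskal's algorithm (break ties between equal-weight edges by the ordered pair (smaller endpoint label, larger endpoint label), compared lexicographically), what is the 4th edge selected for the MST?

Sort edges by weight, then run Kruskal:
3 4 (1): add. Components now {1} {2} {3,4} {5}
1 4 (7): add. Components now {1,3,4} {2} {5}
2 5 (7): add. Components now {1,3,4} {2,5}
1 3 (12): skip — 1 and 3 already connected.
2 3 (12): add. Components now {1,2,3,4,5}
The 4th edge added is 2 3.

2-3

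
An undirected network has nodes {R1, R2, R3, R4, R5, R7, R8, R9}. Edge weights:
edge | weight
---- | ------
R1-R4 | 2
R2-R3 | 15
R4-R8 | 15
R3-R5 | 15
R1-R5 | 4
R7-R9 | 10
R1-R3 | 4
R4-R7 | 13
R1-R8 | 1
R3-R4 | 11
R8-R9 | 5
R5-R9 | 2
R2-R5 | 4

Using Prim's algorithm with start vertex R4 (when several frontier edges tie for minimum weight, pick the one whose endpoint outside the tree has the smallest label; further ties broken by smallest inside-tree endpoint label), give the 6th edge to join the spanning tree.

R2-R5

Prim's algorithm from R4:
Step 1: cheapest edge leaving the tree is R1-R4 (2); add R1.
Step 2: cheapest edge leaving the tree is R1-R8 (1); add R8.
Step 3: cheapest edge leaving the tree is R1-R3 (4); add R3.
Step 4: cheapest edge leaving the tree is R1-R5 (4); add R5.
Step 5: cheapest edge leaving the tree is R5-R9 (2); add R9.
Step 6: cheapest edge leaving the tree is R2-R5 (4); add R2.
Step 7: cheapest edge leaving the tree is R7-R9 (10); add R7.
The 6th edge added is R2-R5.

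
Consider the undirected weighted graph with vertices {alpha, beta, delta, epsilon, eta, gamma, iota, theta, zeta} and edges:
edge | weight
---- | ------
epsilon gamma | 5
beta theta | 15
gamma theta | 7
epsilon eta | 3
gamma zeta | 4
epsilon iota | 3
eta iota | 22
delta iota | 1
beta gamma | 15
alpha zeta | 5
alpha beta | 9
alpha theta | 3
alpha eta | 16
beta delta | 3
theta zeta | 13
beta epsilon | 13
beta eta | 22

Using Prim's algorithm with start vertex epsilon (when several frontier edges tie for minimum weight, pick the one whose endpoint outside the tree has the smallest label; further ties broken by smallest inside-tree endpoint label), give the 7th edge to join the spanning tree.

Grow the tree from epsilon using Prim:
Step 1: cheapest edge leaving the tree is epsilon eta (3); add eta.
Step 2: cheapest edge leaving the tree is epsilon iota (3); add iota.
Step 3: cheapest edge leaving the tree is delta iota (1); add delta.
Step 4: cheapest edge leaving the tree is beta delta (3); add beta.
Step 5: cheapest edge leaving the tree is epsilon gamma (5); add gamma.
Step 6: cheapest edge leaving the tree is gamma zeta (4); add zeta.
Step 7: cheapest edge leaving the tree is alpha zeta (5); add alpha.
Step 8: cheapest edge leaving the tree is alpha theta (3); add theta.
The 7th edge added is alpha zeta.

alpha-zeta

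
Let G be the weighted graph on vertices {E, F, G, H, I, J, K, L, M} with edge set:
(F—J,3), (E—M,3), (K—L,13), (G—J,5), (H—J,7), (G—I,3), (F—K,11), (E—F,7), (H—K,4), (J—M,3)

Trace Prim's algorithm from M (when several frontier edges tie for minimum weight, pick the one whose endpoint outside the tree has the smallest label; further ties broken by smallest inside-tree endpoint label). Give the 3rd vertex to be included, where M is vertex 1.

J

Grow the tree from M using Prim:
Step 1: cheapest edge leaving the tree is E—M (3); add E.
Step 2: cheapest edge leaving the tree is J—M (3); add J.
Step 3: cheapest edge leaving the tree is F—J (3); add F.
Step 4: cheapest edge leaving the tree is G—J (5); add G.
Step 5: cheapest edge leaving the tree is G—I (3); add I.
Step 6: cheapest edge leaving the tree is H—J (7); add H.
Step 7: cheapest edge leaving the tree is H—K (4); add K.
Step 8: cheapest edge leaving the tree is K—L (13); add L.
Vertex order: M, E, J, F, G, I, H, K, L. The 3rd vertex is J.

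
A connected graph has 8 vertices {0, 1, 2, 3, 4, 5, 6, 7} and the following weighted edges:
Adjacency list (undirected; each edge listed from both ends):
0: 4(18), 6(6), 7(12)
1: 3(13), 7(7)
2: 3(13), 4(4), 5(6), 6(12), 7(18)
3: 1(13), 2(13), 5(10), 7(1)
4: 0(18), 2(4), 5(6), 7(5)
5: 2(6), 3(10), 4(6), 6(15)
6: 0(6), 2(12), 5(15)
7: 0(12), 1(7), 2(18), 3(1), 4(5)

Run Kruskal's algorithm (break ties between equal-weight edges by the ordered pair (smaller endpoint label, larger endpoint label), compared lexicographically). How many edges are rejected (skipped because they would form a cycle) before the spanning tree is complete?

2

Kruskal's algorithm — process edges by increasing weight (ties by edge label):
3–7 (1): add — endpoints in different components.
2–4 (4): add — endpoints in different components.
4–7 (5): add — endpoints in different components.
0–6 (6): add — endpoints in different components.
2–5 (6): add — endpoints in different components.
4–5 (6): skip — 4 and 5 already connected.
1–7 (7): add — endpoints in different components.
3–5 (10): skip — 3 and 5 already connected.
0–7 (12): add — endpoints in different components.
Edges rejected before the tree was complete: 2.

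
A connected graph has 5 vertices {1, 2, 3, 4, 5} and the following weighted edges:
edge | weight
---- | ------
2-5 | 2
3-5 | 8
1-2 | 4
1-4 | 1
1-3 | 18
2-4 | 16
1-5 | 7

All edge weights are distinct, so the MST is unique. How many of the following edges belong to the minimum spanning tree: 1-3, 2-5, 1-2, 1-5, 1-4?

Kruskal's algorithm — process edges by increasing weight (ties by edge label):
1-4 (1): add — endpoints in different components.
2-5 (2): add — endpoints in different components.
1-2 (4): add — endpoints in different components.
1-5 (7): skip — 1 and 5 already connected.
3-5 (8): add — endpoints in different components.
MST edge set: {1-4, 2-5, 1-2, 3-5}.
Of the listed edges, {2-5, 1-2, 1-4} are in the MST → 3.

3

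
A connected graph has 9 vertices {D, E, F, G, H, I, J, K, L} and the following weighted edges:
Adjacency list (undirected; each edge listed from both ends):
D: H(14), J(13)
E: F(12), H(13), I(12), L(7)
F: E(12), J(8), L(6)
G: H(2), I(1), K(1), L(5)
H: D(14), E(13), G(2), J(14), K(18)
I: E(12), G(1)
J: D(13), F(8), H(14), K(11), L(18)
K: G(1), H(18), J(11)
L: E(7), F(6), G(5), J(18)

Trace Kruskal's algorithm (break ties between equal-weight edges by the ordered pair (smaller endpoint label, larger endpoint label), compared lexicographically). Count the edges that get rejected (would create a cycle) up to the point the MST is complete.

Kruskal: consider edges lightest-first.
G–I (1): add — endpoints in different components.
G–K (1): add — endpoints in different components.
G–H (2): add — endpoints in different components.
G–L (5): add — endpoints in different components.
F–L (6): add — endpoints in different components.
E–L (7): add — endpoints in different components.
F–J (8): add — endpoints in different components.
J–K (11): skip — J and K already connected.
E–F (12): skip — E and F already connected.
E–I (12): skip — E and I already connected.
D–J (13): add — endpoints in different components.
Edges rejected before the tree was complete: 3.

3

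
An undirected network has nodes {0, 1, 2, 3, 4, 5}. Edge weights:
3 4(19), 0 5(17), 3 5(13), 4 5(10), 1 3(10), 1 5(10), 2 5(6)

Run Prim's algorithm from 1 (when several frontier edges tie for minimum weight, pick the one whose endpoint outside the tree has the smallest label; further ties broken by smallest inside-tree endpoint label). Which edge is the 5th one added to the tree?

0-5

Prim's algorithm from 1:
Step 1: cheapest edge leaving the tree is 1 3 (10); add 3.
Step 2: cheapest edge leaving the tree is 1 5 (10); add 5.
Step 3: cheapest edge leaving the tree is 2 5 (6); add 2.
Step 4: cheapest edge leaving the tree is 4 5 (10); add 4.
Step 5: cheapest edge leaving the tree is 0 5 (17); add 0.
The 5th edge added is 0 5.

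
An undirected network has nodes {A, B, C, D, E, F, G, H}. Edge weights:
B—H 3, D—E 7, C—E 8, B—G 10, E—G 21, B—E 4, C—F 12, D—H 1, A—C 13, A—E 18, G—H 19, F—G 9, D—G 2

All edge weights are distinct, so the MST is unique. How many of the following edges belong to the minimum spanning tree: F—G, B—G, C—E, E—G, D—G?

Kruskal: consider edges lightest-first.
D—H (1): add — endpoints in different components.
D—G (2): add — endpoints in different components.
B—H (3): add — endpoints in different components.
B—E (4): add — endpoints in different components.
D—E (7): skip — D and E already connected.
C—E (8): add — endpoints in different components.
F—G (9): add — endpoints in different components.
B—G (10): skip — B and G already connected.
C—F (12): skip — C and F already connected.
A—C (13): add — endpoints in different components.
MST edge set: {D—H, D—G, B—H, B—E, C—E, F—G, A—C}.
Of the listed edges, {F—G, C—E, D—G} are in the MST → 3.

3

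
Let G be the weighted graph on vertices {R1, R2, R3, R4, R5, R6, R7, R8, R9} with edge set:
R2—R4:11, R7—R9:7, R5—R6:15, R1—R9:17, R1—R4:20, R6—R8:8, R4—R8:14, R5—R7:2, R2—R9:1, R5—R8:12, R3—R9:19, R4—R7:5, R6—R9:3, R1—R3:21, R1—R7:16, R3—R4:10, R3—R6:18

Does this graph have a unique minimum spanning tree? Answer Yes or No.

Yes

Kruskal's algorithm — process edges by increasing weight (ties by edge label):
R2—R9 (1): add — endpoints in different components.
R5—R7 (2): add — endpoints in different components.
R6—R9 (3): add — endpoints in different components.
R4—R7 (5): add — endpoints in different components.
R7—R9 (7): add — endpoints in different components.
R6—R8 (8): add — endpoints in different components.
R3—R4 (10): add — endpoints in different components.
R2—R4 (11): skip — R2 and R4 already connected.
R5—R8 (12): skip — R5 and R8 already connected.
R4—R8 (14): skip — R4 and R8 already connected.
R5—R6 (15): skip — R6 and R5 already connected.
R1—R7 (16): add — endpoints in different components.
Every non-tree edge has weight strictly greater than the heaviest edge on the tree path between its endpoints, so the MST is unique.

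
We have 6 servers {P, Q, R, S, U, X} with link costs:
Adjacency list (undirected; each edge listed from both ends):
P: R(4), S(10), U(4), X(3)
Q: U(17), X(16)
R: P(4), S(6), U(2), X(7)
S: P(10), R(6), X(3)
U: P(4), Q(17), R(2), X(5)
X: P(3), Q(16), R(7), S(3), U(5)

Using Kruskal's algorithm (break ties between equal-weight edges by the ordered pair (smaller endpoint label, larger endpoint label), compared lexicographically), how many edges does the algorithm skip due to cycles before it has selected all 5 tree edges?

5

Kruskal: consider edges lightest-first.
R U (2): add — endpoints in different components.
P X (3): add — endpoints in different components.
S X (3): add — endpoints in different components.
P R (4): add — endpoints in different components.
P U (4): skip — U and P already connected.
U X (5): skip — U and X already connected.
R S (6): skip — R and S already connected.
R X (7): skip — R and X already connected.
P S (10): skip — S and P already connected.
Q X (16): add — endpoints in different components.
Edges rejected before the tree was complete: 5.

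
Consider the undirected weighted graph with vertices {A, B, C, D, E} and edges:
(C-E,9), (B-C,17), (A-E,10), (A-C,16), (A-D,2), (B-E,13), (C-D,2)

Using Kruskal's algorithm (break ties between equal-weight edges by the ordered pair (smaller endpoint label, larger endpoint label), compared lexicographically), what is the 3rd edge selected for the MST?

Kruskal: consider edges lightest-first.
A-D (2): add — endpoints in different components.
C-D (2): add — endpoints in different components.
C-E (9): add — endpoints in different components.
A-E (10): skip — A and E already connected.
B-E (13): add — endpoints in different components.
The 3rd edge added is C-E.

C-E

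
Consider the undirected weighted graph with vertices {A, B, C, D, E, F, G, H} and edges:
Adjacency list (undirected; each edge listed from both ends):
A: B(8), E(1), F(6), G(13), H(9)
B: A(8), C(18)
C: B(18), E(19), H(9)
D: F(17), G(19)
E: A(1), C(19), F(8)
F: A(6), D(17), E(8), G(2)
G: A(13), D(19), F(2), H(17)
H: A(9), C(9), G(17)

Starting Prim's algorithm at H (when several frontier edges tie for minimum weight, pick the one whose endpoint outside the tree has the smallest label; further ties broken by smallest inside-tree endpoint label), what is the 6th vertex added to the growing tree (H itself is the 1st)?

Prim, starting at H.
Step 1: cheapest edge leaving the tree is A–H (9); add A.
Step 2: cheapest edge leaving the tree is A–E (1); add E.
Step 3: cheapest edge leaving the tree is A–F (6); add F.
Step 4: cheapest edge leaving the tree is F–G (2); add G.
Step 5: cheapest edge leaving the tree is A–B (8); add B.
Step 6: cheapest edge leaving the tree is C–H (9); add C.
Step 7: cheapest edge leaving the tree is D–F (17); add D.
Vertex order: H, A, E, F, G, B, C, D. The 6th vertex is B.

B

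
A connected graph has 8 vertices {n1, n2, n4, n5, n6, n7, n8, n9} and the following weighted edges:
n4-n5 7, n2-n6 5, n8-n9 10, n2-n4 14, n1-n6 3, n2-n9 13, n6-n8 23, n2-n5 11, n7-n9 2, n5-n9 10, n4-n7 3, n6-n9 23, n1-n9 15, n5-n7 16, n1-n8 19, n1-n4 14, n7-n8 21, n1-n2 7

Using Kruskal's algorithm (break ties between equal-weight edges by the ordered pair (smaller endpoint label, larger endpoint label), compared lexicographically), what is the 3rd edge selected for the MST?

Sort edges by weight, then run Kruskal:
n7-n9 (2): add — endpoints in different components.
n1-n6 (3): add — endpoints in different components.
n4-n7 (3): add — endpoints in different components.
n2-n6 (5): add — endpoints in different components.
n1-n2 (7): skip — n1 and n2 already connected.
n4-n5 (7): add — endpoints in different components.
n5-n9 (10): skip — n5 and n9 already connected.
n8-n9 (10): add — endpoints in different components.
n2-n5 (11): add — endpoints in different components.
The 3rd edge added is n4-n7.

n4-n7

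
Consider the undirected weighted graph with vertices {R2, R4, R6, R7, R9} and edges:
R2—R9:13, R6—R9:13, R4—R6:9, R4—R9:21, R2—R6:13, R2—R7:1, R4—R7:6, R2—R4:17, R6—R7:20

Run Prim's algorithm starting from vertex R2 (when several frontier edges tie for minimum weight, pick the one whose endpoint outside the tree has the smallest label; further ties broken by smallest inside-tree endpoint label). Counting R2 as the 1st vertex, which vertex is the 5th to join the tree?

Prim, starting at R2.
Step 1: cheapest edge leaving the tree is R2—R7 (1); add R7.
Step 2: cheapest edge leaving the tree is R4—R7 (6); add R4.
Step 3: cheapest edge leaving the tree is R4—R6 (9); add R6.
Step 4: cheapest edge leaving the tree is R2—R9 (13); add R9.
Vertex order: R2, R7, R4, R6, R9. The 5th vertex is R9.

R9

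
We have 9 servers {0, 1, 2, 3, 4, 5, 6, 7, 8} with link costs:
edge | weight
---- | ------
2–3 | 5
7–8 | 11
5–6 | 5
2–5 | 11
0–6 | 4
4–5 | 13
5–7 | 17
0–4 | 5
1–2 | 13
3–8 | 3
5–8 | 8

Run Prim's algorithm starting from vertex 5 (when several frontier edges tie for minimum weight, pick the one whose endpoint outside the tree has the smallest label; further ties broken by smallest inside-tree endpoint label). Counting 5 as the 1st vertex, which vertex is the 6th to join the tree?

Prim, starting at 5.
Step 1: cheapest edge leaving the tree is 5–6 (5); add 6.
Step 2: cheapest edge leaving the tree is 0–6 (4); add 0.
Step 3: cheapest edge leaving the tree is 0–4 (5); add 4.
Step 4: cheapest edge leaving the tree is 5–8 (8); add 8.
Step 5: cheapest edge leaving the tree is 3–8 (3); add 3.
Step 6: cheapest edge leaving the tree is 2–3 (5); add 2.
Step 7: cheapest edge leaving the tree is 7–8 (11); add 7.
Step 8: cheapest edge leaving the tree is 1–2 (13); add 1.
Vertex order: 5, 6, 0, 4, 8, 3, 2, 7, 1. The 6th vertex is 3.

3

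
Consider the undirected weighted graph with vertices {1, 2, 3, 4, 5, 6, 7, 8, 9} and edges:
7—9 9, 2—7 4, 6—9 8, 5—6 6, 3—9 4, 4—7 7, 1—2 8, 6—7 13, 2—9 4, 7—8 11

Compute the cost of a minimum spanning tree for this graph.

Grow the tree from 7 using Prim:
Step 1: frontier [2—7 4, 4—7 7, 7—9 9, 7—8 11, 6—7 13] → take 2—7 (4); add 2.
Step 2: frontier [2—9 4, 1—2 8, 4—7 7, 7—9 9, 7—8 11, 6—7 13] → take 2—9 (4); add 9.
Step 3: frontier [1—2 8, 4—7 7, 7—8 11, 6—7 13, 3—9 4, 6—9 8] → take 3—9 (4); add 3.
Step 4: frontier [1—2 8, 4—7 7, 7—8 11, 6—7 13, 6—9 8] → take 4—7 (7); add 4.
Step 5: frontier [1—2 8, 7—8 11, 6—7 13, 6—9 8] → take 1—2 (8); add 1.
Step 6: frontier [7—8 11, 6—7 13, 6—9 8] → take 6—9 (8); add 6.
Step 7: frontier [5—6 6, 7—8 11] → take 5—6 (6); add 5.
Step 8: frontier [7—8 11] → take 7—8 (11); add 8.
MST edges: 2—7, 2—9, 3—9, 4—7, 1—2, 6—9, 5—6, 7—8; total weight 4+4+4+7+8+8+6+11 = 52.

52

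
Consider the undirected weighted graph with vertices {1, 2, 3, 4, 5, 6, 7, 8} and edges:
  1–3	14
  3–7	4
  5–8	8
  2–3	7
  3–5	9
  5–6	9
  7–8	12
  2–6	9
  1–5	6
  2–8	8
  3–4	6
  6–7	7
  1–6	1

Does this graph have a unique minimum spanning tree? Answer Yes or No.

No

Kruskal's algorithm — process edges by increasing weight (ties by edge label):
1–6 (1): add — endpoints in different components.
3–7 (4): add — endpoints in different components.
1–5 (6): add — endpoints in different components.
3–4 (6): add — endpoints in different components.
2–3 (7): add — endpoints in different components.
6–7 (7): add — endpoints in different components.
2–8 (8): add — endpoints in different components.
Non-tree edge 5–8 has weight 8, equal to the heaviest edge on its tree cycle — swapping gives another MST of the same weight. Not unique.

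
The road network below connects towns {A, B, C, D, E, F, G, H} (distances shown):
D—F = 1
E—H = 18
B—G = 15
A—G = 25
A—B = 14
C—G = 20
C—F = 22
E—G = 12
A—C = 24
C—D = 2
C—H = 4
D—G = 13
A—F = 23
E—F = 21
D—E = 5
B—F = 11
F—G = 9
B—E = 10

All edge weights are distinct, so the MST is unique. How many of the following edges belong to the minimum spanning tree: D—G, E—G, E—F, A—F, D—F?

1

Kruskal: consider edges lightest-first.
D—F (1): add — endpoints in different components.
C—D (2): add — endpoints in different components.
C—H (4): add — endpoints in different components.
D—E (5): add — endpoints in different components.
F—G (9): add — endpoints in different components.
B—E (10): add — endpoints in different components.
B—F (11): skip — B and F already connected.
E—G (12): skip — E and G already connected.
D—G (13): skip — D and G already connected.
A—B (14): add — endpoints in different components.
MST edge set: {D—F, C—D, C—H, D—E, F—G, B—E, A—B}.
Of the listed edges, {D—F} are in the MST → 1.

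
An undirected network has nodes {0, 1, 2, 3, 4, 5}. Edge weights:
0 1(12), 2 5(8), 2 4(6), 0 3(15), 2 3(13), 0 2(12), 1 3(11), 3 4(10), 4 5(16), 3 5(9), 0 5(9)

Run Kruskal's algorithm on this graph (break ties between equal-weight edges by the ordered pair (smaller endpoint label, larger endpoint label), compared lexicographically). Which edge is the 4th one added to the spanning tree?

3-5

Kruskal: consider edges lightest-first.
2 4 (6): add — endpoints in different components.
2 5 (8): add — endpoints in different components.
0 5 (9): add — endpoints in different components.
3 5 (9): add — endpoints in different components.
3 4 (10): skip — 3 and 4 already connected.
1 3 (11): add — endpoints in different components.
The 4th edge added is 3 5.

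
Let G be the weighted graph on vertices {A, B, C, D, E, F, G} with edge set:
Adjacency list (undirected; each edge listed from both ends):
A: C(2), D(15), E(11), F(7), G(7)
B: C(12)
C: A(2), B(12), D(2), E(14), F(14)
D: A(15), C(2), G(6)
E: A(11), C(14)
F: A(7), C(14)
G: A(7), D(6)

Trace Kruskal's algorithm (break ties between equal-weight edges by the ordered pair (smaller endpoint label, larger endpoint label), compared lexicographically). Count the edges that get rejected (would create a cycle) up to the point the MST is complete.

1

Kruskal: consider edges lightest-first.
A—C (2): add. Components now {A,C} {B} {D} {E} {F} {G}
C—D (2): add. Components now {A,C,D} {B} {E} {F} {G}
D—G (6): add. Components now {A,C,D,G} {B} {E} {F}
A—F (7): add. Components now {A,C,D,F,G} {B} {E}
A—G (7): skip — A and G already connected.
A—E (11): add. Components now {A,C,D,E,F,G} {B}
B—C (12): add. Components now {A,B,C,D,E,F,G}
Edges rejected before the tree was complete: 1.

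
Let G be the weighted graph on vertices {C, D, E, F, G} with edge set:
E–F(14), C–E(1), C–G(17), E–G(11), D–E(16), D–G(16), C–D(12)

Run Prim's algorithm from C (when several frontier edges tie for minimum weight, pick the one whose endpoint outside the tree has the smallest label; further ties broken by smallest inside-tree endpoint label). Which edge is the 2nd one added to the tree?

Prim, starting at C.
Step 1: frontier [C–E 1, C–D 12, C–G 17] → take C–E (1); add E.
Step 2: frontier [C–D 12, C–G 17, E–G 11, E–F 14, D–E 16] → take E–G (11); add G.
Step 3: frontier [C–D 12, E–F 14, D–E 16, D–G 16] → take C–D (12); add D.
Step 4: frontier [E–F 14] → take E–F (14); add F.
The 2nd edge added is E–G.

E-G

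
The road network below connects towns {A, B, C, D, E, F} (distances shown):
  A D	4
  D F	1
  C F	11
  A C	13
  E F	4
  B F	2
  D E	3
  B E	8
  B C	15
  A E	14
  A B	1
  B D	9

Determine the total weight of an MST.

Kruskal's algorithm — process edges by increasing weight (ties by edge label):
A B (1): add. Components now {A,B} {C} {D} {E} {F}
D F (1): add. Components now {A,B} {C} {D,F} {E}
B F (2): add. Components now {A,B,D,F} {C} {E}
D E (3): add. Components now {A,B,D,E,F} {C}
A D (4): skip — A and D already connected.
E F (4): skip — E and F already connected.
B E (8): skip — B and E already connected.
B D (9): skip — B and D already connected.
C F (11): add. Components now {A,B,C,D,E,F}
MST edges: A B, D F, B F, D E, C F; total weight 1+1+2+3+11 = 18.

18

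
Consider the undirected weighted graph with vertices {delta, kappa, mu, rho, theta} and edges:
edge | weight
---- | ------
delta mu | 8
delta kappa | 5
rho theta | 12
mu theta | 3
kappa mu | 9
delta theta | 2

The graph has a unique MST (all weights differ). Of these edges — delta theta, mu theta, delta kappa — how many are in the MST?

3

Kruskal: consider edges lightest-first.
delta theta (2): add. Components now {mu} {kappa} {delta,theta} {rho}
mu theta (3): add. Components now {delta,mu,theta} {kappa} {rho}
delta kappa (5): add. Components now {delta,kappa,mu,theta} {rho}
delta mu (8): skip — mu and delta already connected.
kappa mu (9): skip — mu and kappa already connected.
rho theta (12): add. Components now {delta,kappa,mu,rho,theta}
MST edge set: {delta theta, mu theta, delta kappa, rho theta}.
Of the listed edges, {delta theta, mu theta, delta kappa} are in the MST → 3.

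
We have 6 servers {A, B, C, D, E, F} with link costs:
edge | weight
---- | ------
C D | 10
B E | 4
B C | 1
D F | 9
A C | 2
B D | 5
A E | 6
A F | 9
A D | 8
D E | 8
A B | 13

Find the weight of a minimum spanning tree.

21

Sort edges by weight, then run Kruskal:
B C (1): add. Components now {A} {B,C} {D} {E} {F}
A C (2): add. Components now {A,B,C} {D} {E} {F}
B E (4): add. Components now {A,B,C,E} {D} {F}
B D (5): add. Components now {A,B,C,D,E} {F}
A E (6): skip — A and E already connected.
A D (8): skip — A and D already connected.
D E (8): skip — D and E already connected.
A F (9): add. Components now {A,B,C,D,E,F}
MST edges: B C, A C, B E, B D, A F; total weight 1+2+4+5+9 = 21.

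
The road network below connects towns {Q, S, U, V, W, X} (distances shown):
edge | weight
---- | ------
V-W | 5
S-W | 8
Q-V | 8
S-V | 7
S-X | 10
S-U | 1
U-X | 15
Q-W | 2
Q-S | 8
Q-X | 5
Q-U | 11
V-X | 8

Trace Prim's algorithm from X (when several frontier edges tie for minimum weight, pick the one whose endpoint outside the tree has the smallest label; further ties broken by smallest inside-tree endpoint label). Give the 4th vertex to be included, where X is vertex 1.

V

Prim, starting at X.
Step 1: frontier [Q-X 5, V-X 8, S-X 10, U-X 15] → take Q-X (5); add Q.
Step 2: frontier [Q-W 2, Q-S 8, Q-V 8, Q-U 11, V-X 8, S-X 10, U-X 15] → take Q-W (2); add W.
Step 3: frontier [Q-S 8, Q-V 8, Q-U 11, V-W 5, S-W 8, V-X 8, S-X 10, U-X 15] → take V-W (5); add V.
Step 4: frontier [Q-S 8, Q-U 11, S-V 7, S-W 8, S-X 10, U-X 15] → take S-V (7); add S.
Step 5: frontier [Q-U 11, S-U 1, U-X 15] → take S-U (1); add U.
Vertex order: X, Q, W, V, S, U. The 4th vertex is V.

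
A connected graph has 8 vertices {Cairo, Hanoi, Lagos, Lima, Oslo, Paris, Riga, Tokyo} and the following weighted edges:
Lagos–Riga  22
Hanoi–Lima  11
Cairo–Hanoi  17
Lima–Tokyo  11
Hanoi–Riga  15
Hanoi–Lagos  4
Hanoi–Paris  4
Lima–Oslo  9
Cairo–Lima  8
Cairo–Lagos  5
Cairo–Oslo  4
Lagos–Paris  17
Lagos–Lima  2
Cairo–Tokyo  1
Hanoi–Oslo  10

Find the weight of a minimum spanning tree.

35

Grow the tree from Lima using Prim:
Step 1: cheapest edge leaving the tree is Lagos–Lima (2); add Lagos.
Step 2: cheapest edge leaving the tree is Hanoi–Lagos (4); add Hanoi.
Step 3: cheapest edge leaving the tree is Hanoi–Paris (4); add Paris.
Step 4: cheapest edge leaving the tree is Cairo–Lagos (5); add Cairo.
Step 5: cheapest edge leaving the tree is Cairo–Tokyo (1); add Tokyo.
Step 6: cheapest edge leaving the tree is Cairo–Oslo (4); add Oslo.
Step 7: cheapest edge leaving the tree is Hanoi–Riga (15); add Riga.
MST edges: Lagos–Lima, Hanoi–Lagos, Hanoi–Paris, Cairo–Lagos, Cairo–Tokyo, Cairo–Oslo, Hanoi–Riga; total weight 2+4+4+5+1+4+15 = 35.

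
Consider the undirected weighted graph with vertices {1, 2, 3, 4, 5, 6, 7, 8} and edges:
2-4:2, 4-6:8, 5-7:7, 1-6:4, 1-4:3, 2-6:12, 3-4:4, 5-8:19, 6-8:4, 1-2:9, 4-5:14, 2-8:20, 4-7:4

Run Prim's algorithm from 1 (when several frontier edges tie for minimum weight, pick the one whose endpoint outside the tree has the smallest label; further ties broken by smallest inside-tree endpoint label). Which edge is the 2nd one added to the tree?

2-4

Prim, starting at 1.
Step 1: frontier [1-4 3, 1-6 4, 1-2 9] → take 1-4 (3); add 4.
Step 2: frontier [1-6 4, 1-2 9, 2-4 2, 3-4 4, 4-7 4, 4-6 8, 4-5 14] → take 2-4 (2); add 2.
Step 3: frontier [1-6 4, 2-6 12, 2-8 20, 3-4 4, 4-7 4, 4-6 8, 4-5 14] → take 3-4 (4); add 3.
Step 4: frontier [1-6 4, 2-6 12, 2-8 20, 4-7 4, 4-6 8, 4-5 14] → take 1-6 (4); add 6.
Step 5: frontier [2-8 20, 4-7 4, 4-5 14, 6-8 4] → take 4-7 (4); add 7.
Step 6: frontier [2-8 20, 4-5 14, 6-8 4, 5-7 7] → take 6-8 (4); add 8.
Step 7: frontier [4-5 14, 5-7 7, 5-8 19] → take 5-7 (7); add 5.
The 2nd edge added is 2-4.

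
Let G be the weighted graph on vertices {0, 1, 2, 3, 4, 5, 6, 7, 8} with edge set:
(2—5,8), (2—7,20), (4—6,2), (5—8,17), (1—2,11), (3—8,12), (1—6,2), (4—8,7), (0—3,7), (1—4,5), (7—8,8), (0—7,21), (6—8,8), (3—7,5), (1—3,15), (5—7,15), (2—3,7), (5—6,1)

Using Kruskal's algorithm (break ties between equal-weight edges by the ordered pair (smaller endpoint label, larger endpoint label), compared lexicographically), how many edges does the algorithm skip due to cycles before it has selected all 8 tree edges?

1

Kruskal's algorithm — process edges by increasing weight (ties by edge label):
5—6 (1): add — endpoints in different components.
1—6 (2): add — endpoints in different components.
4—6 (2): add — endpoints in different components.
1—4 (5): skip — 1 and 4 already connected.
3—7 (5): add — endpoints in different components.
0—3 (7): add — endpoints in different components.
2—3 (7): add — endpoints in different components.
4—8 (7): add — endpoints in different components.
2—5 (8): add — endpoints in different components.
Edges rejected before the tree was complete: 1.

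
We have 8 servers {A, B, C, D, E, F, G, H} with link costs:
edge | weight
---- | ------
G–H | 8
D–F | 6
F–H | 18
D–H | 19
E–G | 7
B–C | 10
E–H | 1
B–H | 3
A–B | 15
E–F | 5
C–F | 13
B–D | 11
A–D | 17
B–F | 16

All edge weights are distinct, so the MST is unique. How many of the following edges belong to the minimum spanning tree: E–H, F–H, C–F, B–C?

2

Kruskal's algorithm — process edges by increasing weight (ties by edge label):
E–H (1): add — endpoints in different components.
B–H (3): add — endpoints in different components.
E–F (5): add — endpoints in different components.
D–F (6): add — endpoints in different components.
E–G (7): add — endpoints in different components.
G–H (8): skip — G and H already connected.
B–C (10): add — endpoints in different components.
B–D (11): skip — B and D already connected.
C–F (13): skip — C and F already connected.
A–B (15): add — endpoints in different components.
MST edge set: {E–H, B–H, E–F, D–F, E–G, B–C, A–B}.
Of the listed edges, {E–H, B–C} are in the MST → 2.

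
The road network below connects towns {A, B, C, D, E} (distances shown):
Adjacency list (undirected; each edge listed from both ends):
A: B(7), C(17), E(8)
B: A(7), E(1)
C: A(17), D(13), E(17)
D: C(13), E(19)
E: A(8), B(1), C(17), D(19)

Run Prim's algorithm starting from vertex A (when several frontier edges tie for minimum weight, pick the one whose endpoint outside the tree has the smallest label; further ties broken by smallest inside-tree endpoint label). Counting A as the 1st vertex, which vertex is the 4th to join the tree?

C

Prim, starting at A.
Step 1: frontier [A—B 7, A—E 8, A—C 17] → take A—B (7); add B.
Step 2: frontier [A—E 8, A—C 17, B—E 1] → take B—E (1); add E.
Step 3: frontier [A—C 17, C—E 17, D—E 19] → take A—C (17); add C.
Step 4: frontier [C—D 13, D—E 19] → take C—D (13); add D.
Vertex order: A, B, E, C, D. The 4th vertex is C.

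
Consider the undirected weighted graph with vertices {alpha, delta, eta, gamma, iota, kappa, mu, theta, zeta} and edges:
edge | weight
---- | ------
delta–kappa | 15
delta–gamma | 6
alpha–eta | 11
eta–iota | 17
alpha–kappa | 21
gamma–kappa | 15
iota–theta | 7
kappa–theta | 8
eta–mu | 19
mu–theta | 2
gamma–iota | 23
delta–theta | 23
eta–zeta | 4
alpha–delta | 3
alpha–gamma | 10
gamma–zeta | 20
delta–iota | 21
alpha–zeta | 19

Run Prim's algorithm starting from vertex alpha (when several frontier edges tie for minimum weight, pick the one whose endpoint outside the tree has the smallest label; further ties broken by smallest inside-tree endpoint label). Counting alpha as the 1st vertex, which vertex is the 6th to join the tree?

Prim's algorithm from alpha:
Step 1: cheapest edge leaving the tree is alpha–delta (3); add delta.
Step 2: cheapest edge leaving the tree is delta–gamma (6); add gamma.
Step 3: cheapest edge leaving the tree is alpha–eta (11); add eta.
Step 4: cheapest edge leaving the tree is eta–zeta (4); add zeta.
Step 5: cheapest edge leaving the tree is delta–kappa (15); add kappa.
Step 6: cheapest edge leaving the tree is kappa–theta (8); add theta.
Step 7: cheapest edge leaving the tree is mu–theta (2); add mu.
Step 8: cheapest edge leaving the tree is iota–theta (7); add iota.
Vertex order: alpha, delta, gamma, eta, zeta, kappa, theta, mu, iota. The 6th vertex is kappa.

kappa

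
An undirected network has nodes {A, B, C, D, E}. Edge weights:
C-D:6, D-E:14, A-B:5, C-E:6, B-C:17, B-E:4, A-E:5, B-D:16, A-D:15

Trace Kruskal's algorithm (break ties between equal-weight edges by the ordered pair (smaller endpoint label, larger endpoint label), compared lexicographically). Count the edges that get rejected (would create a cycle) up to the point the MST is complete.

1

Kruskal: consider edges lightest-first.
B-E (4): add. Components now {A} {B,E} {C} {D}
A-B (5): add. Components now {A,B,E} {C} {D}
A-E (5): skip — A and E already connected.
C-D (6): add. Components now {A,B,E} {C,D}
C-E (6): add. Components now {A,B,C,D,E}
Edges rejected before the tree was complete: 1.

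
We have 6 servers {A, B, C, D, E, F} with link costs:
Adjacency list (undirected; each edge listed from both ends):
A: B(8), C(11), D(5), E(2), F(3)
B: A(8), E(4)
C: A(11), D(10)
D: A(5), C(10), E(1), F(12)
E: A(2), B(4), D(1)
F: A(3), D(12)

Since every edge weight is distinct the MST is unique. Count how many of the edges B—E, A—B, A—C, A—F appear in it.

Kruskal's algorithm — process edges by increasing weight (ties by edge label):
D—E (1): add — endpoints in different components.
A—E (2): add — endpoints in different components.
A—F (3): add — endpoints in different components.
B—E (4): add — endpoints in different components.
A—D (5): skip — A and D already connected.
A—B (8): skip — A and B already connected.
C—D (10): add — endpoints in different components.
MST edge set: {D—E, A—E, A—F, B—E, C—D}.
Of the listed edges, {B—E, A—F} are in the MST → 2.

2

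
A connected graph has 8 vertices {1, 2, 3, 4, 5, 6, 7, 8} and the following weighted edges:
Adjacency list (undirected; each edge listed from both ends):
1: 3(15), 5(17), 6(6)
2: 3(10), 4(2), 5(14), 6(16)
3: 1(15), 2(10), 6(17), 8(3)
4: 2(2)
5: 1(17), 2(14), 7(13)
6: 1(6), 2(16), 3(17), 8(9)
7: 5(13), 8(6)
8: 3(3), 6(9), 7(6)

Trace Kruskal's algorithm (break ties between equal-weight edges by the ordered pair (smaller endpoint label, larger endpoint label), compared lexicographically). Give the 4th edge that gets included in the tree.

Kruskal's algorithm — process edges by increasing weight (ties by edge label):
2 4 (2): add — endpoints in different components.
3 8 (3): add — endpoints in different components.
1 6 (6): add — endpoints in different components.
7 8 (6): add — endpoints in different components.
6 8 (9): add — endpoints in different components.
2 3 (10): add — endpoints in different components.
5 7 (13): add — endpoints in different components.
The 4th edge added is 7 8.

7-8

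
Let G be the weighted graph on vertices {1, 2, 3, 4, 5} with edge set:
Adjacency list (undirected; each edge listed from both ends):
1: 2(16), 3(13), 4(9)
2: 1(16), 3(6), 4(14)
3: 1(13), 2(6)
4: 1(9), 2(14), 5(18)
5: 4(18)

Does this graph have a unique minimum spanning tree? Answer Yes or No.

Yes

Sort edges by weight, then run Kruskal:
2–3 (6): add. Components now {1} {2,3} {4} {5}
1–4 (9): add. Components now {1,4} {2,3} {5}
1–3 (13): add. Components now {1,2,3,4} {5}
2–4 (14): skip — 2 and 4 already connected.
1–2 (16): skip — 1 and 2 already connected.
4–5 (18): add. Components now {1,2,3,4,5}
Every non-tree edge has weight strictly greater than the heaviest edge on the tree path between its endpoints, so the MST is unique.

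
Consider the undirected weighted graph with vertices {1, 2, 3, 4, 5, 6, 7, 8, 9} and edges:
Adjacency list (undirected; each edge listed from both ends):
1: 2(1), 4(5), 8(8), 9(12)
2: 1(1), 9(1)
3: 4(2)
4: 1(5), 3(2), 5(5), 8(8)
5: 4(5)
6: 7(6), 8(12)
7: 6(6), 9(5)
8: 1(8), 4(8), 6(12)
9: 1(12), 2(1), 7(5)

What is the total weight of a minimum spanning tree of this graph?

Kruskal: consider edges lightest-first.
1 2 (1): add — endpoints in different components.
2 9 (1): add — endpoints in different components.
3 4 (2): add — endpoints in different components.
1 4 (5): add — endpoints in different components.
4 5 (5): add — endpoints in different components.
7 9 (5): add — endpoints in different components.
6 7 (6): add — endpoints in different components.
1 8 (8): add — endpoints in different components.
MST edges: 1 2, 2 9, 3 4, 1 4, 4 5, 7 9, 6 7, 1 8; total weight 1+1+2+5+5+5+6+8 = 33.

33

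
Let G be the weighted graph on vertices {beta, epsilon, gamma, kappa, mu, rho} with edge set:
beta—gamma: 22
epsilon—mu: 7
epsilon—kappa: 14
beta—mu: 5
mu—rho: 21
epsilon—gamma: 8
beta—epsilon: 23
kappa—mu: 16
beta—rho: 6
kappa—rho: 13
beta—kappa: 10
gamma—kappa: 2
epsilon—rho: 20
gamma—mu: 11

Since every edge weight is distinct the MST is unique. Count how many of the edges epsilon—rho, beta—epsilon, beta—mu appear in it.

Kruskal: consider edges lightest-first.
gamma—kappa (2): add. Components now {epsilon} {rho} {beta} {gamma,kappa} {mu}
beta—mu (5): add. Components now {epsilon} {rho} {beta,mu} {gamma,kappa}
beta—rho (6): add. Components now {epsilon} {beta,mu,rho} {gamma,kappa}
epsilon—mu (7): add. Components now {beta,epsilon,mu,rho} {gamma,kappa}
epsilon—gamma (8): add. Components now {beta,epsilon,gamma,kappa,mu,rho}
MST edge set: {gamma—kappa, beta—mu, beta—rho, epsilon—mu, epsilon—gamma}.
Of the listed edges, {beta—mu} are in the MST → 1.

1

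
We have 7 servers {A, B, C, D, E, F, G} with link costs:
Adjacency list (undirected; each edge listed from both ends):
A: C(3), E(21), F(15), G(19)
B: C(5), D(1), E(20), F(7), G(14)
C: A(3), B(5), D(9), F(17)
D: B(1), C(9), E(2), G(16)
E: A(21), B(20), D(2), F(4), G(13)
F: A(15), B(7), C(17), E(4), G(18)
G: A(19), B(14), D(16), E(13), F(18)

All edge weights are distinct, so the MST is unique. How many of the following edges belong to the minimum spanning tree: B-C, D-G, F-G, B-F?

Sort edges by weight, then run Kruskal:
B-D (1): add. Components now {A} {B,D} {C} {E} {F} {G}
D-E (2): add. Components now {A} {B,D,E} {C} {F} {G}
A-C (3): add. Components now {A,C} {B,D,E} {F} {G}
E-F (4): add. Components now {A,C} {B,D,E,F} {G}
B-C (5): add. Components now {A,B,C,D,E,F} {G}
B-F (7): skip — B and F already connected.
C-D (9): skip — C and D already connected.
E-G (13): add. Components now {A,B,C,D,E,F,G}
MST edge set: {B-D, D-E, A-C, E-F, B-C, E-G}.
Of the listed edges, {B-C} are in the MST → 1.

1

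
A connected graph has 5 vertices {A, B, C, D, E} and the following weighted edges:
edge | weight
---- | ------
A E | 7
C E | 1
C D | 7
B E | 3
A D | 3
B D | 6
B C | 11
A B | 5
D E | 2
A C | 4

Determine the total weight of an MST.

9

Prim's algorithm from B:
Step 1: frontier [B E 3, A B 5, B D 6, B C 11] → take B E (3); add E.
Step 2: frontier [A B 5, B D 6, B C 11, C E 1, D E 2, A E 7] → take C E (1); add C.
Step 3: frontier [A B 5, B D 6, A C 4, C D 7, D E 2, A E 7] → take D E (2); add D.
Step 4: frontier [A B 5, A C 4, A D 3, A E 7] → take A D (3); add A.
MST edges: B E, C E, D E, A D; total weight 3+1+2+3 = 9.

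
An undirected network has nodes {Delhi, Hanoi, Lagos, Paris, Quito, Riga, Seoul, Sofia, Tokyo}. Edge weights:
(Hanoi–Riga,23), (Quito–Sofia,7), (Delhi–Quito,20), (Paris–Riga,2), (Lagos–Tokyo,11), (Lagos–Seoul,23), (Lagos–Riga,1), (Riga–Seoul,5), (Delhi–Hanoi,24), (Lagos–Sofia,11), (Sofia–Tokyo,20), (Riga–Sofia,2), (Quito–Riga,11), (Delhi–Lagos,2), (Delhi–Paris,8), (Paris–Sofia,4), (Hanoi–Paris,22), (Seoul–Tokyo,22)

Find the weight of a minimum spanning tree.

Kruskal: consider edges lightest-first.
Lagos–Riga (1): add — endpoints in different components.
Delhi–Lagos (2): add — endpoints in different components.
Paris–Riga (2): add — endpoints in different components.
Riga–Sofia (2): add — endpoints in different components.
Paris–Sofia (4): skip — Paris and Sofia already connected.
Riga–Seoul (5): add — endpoints in different components.
Quito–Sofia (7): add — endpoints in different components.
Delhi–Paris (8): skip — Paris and Delhi already connected.
Lagos–Sofia (11): skip — Lagos and Sofia already connected.
Lagos–Tokyo (11): add — endpoints in different components.
Quito–Riga (11): skip — Riga and Quito already connected.
Delhi–Quito (20): skip — Delhi and Quito already connected.
Sofia–Tokyo (20): skip — Tokyo and Sofia already connected.
Hanoi–Paris (22): add — endpoints in different components.
MST edges: Lagos–Riga, Delhi–Lagos, Paris–Riga, Riga–Sofia, Riga–Seoul, Quito–Sofia, Lagos–Tokyo, Hanoi–Paris; total weight 1+2+2+2+5+7+11+22 = 52.

52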